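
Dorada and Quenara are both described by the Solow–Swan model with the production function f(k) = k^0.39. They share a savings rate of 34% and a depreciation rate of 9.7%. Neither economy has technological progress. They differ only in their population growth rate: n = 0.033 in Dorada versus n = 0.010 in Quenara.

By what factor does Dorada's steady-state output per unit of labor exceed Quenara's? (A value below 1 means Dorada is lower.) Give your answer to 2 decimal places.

y*_D / y*_Q ≈ 0.88

Steady-state y* = [s/(n + δ)]^(α/(1−α)), so the ratio is [ (s_D/(n + δ)_D) / (s_Q/(n + δ)_Q) ]^0.6393.
s_D/(n + δ)_D = 0.34/0.130 = 2.6154; s_Q/(n + δ)_Q = 0.34/0.107 = 3.1776.
Ratio = (2.6154/3.1776)^0.6393 = 0.8231^0.6393 ≈ 0.8830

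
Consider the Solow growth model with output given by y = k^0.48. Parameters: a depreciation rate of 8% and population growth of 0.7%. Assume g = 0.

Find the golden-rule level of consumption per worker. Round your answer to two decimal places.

At the golden rule, f'(k) = n + δ, so α·k^(α−1) = n + δ and k_gold = (α/(n + δ))^(1/(1−α)).
k_gold = (0.48/0.087)^(1/0.52) = 5.5172^1.9231 ≈ 26.6931
c_gold = f(k_gold) − (n + δ)·k_gold = 4.8381 − 0.087×26.6931 ≈ 2.5158

c_gold ≈ 2.52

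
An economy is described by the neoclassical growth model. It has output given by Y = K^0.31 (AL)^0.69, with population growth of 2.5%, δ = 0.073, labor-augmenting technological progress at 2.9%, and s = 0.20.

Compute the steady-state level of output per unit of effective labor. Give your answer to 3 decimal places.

Steady state requires s·f(k) = (n + g + δ)·k, i.e. s·k^α = (n + g + δ)·k.
Dividing both sides by k: k^(1−α) = s / (n + g + δ).
k^0.69 = 0.20 / (0.025 + 0.029 + 0.073) = 0.20 / 0.127 = 1.5748
k* = 1.5748^(1/0.69) ≈ 1.9312
y* = (k*)^α = 1.9312^0.31 ≈ 1.2263

y* ≈ 1.226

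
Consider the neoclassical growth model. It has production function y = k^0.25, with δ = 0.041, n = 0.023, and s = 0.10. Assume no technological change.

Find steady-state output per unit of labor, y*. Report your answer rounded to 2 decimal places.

At the steady state, Δk = 0, so s·k^α = (n + δ)·k.
Dividing both sides by k: k^(1−α) = s / (n + δ).
k^0.75 = 0.10 / (0.023 + 0.041) = 0.10 / 0.064 = 1.5625
k* = 1.5625^(1/0.75) ≈ 1.8131
y* = (k*)^α = 1.8131^0.25 ≈ 1.1604

y* ≈ 1.16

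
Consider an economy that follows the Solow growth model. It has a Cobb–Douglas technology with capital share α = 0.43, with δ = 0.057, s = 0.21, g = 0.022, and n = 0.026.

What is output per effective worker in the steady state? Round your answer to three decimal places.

Steady state requires s·f(k) = (n + g + δ)·k, i.e. s·k^α = (n + g + δ)·k.
Dividing both sides by k: k^(1−α) = s / (n + g + δ).
k^0.57 = 0.21 / (0.026 + 0.022 + 0.057) = 0.21 / 0.105 = 2.0000
k* = 2.0000^(1/0.57) ≈ 3.3738
y* = (k*)^α = 3.3738^0.43 ≈ 1.6869

y* ≈ 1.687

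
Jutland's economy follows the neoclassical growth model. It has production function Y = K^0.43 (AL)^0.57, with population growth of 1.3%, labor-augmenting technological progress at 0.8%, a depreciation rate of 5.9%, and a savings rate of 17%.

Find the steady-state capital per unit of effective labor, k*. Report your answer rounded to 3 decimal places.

In steady state, investment equals break-even investment: s·k^α = (n + g + δ)·k.
Rearranging, k^(1−α) = s / (n + g + δ).
k^0.57 = 0.17 / (0.013 + 0.008 + 0.059) = 0.17 / 0.080 = 2.1250
k* = 2.1250^(1/0.57) ≈ 3.7524

k* ≈ 3.752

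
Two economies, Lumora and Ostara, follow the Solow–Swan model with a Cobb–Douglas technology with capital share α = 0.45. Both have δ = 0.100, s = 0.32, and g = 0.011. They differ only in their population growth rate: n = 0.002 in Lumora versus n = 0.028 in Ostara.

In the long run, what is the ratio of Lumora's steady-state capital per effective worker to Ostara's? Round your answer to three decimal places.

k*_L / k*_O ≈ 1.457

Steady-state k* = [s/(n + g + δ)]^(1/(1−α)), so the ratio is [ (s_L/(n + g + δ)_L) / (s_O/(n + g + δ)_O) ]^1.8182.
s_L/(n + g + δ)_L = 0.32/0.113 = 2.8319; s_O/(n + g + δ)_O = 0.32/0.139 = 2.3022.
Ratio = (2.8319/2.3022)^1.8182 = 1.2301^1.8182 ≈ 1.4572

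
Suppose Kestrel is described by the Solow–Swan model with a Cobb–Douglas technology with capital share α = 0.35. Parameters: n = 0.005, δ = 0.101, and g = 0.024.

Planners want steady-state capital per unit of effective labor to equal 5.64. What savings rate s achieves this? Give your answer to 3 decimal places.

In steady state, investment equals break-even investment: s·k^α = (n + g + δ)·k.
So s / (n + g + δ) = (k*)^(1−α) = 5.64^0.65 = 3.0784.
Therefore s = 3.0784 × (n + g + δ) = 3.0784 × 0.130 = 0.4002.

s ≈ 0.400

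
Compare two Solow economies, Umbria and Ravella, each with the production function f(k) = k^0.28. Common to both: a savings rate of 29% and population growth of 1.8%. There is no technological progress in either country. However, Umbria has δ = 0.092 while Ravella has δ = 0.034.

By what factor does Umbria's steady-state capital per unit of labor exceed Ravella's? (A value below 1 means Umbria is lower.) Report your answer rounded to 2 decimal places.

Steady-state k* = [s/(n + δ)]^(1/(1−α)), so the ratio is [ (s_U/(n + δ)_U) / (s_R/(n + δ)_R) ]^1.3889.
s_U/(n + δ)_U = 0.29/0.110 = 2.6364; s_R/(n + δ)_R = 0.29/0.052 = 5.5769.
Ratio = (2.6364/5.5769)^1.3889 = 0.4727^1.3889 ≈ 0.3532

k*_U / k*_R ≈ 0.35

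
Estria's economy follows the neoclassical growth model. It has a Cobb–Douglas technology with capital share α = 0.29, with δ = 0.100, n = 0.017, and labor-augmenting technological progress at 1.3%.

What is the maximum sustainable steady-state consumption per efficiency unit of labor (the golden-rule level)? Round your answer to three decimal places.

c_gold ≈ 0.985

At the golden rule, f'(k) = n + g + δ, so α·k^(α−1) = n + g + δ and k_gold = (α/(n + g + δ))^(1/(1−α)).
k_gold = (0.29/0.130)^(1/0.71) = 2.2308^1.4085 ≈ 3.0960
c_gold = f(k_gold) − (n + g + δ)·k_gold = 1.3878 − 0.130×3.0960 ≈ 0.9853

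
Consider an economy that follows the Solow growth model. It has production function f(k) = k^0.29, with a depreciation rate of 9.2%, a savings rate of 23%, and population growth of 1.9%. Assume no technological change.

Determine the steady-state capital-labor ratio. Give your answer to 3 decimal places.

Steady state requires s·f(k) = (n + δ)·k, i.e. s·k^α = (n + δ)·k.
Dividing both sides by k: k^(1−α) = s / (n + δ).
k^0.71 = 0.23 / (0.019 + 0.092) = 0.23 / 0.111 = 2.0721
k* = 2.0721^(1/0.71) ≈ 2.7903

k* = 2.790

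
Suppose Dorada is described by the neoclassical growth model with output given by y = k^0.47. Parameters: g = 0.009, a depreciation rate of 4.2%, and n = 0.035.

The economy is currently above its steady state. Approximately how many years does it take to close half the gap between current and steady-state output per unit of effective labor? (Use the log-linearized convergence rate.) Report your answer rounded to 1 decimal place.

t_½ ≈ 15.2 years

Near the steady state the convergence rate is λ = (1 − α)(n + g + δ).
λ = (1 − 0.47) × 0.086 = 0.53 × 0.086 = 0.04558
Half-life = ln 2 / λ = 0.6931 / 0.04558 ≈ 15.21 years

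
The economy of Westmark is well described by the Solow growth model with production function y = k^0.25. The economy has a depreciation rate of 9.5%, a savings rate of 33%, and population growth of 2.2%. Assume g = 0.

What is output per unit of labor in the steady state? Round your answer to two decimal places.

y* ≈ 1.41

Steady state requires s·f(k) = (n + δ)·k, i.e. s·k^α = (n + δ)·k.
Dividing both sides by k: k^(1−α) = s / (n + δ).
k^0.75 = 0.33 / (0.022 + 0.095) = 0.33 / 0.117 = 2.8205
k* = 2.8205^(1/0.75) ≈ 3.9851
y* = (k*)^α = 3.9851^0.25 ≈ 1.4129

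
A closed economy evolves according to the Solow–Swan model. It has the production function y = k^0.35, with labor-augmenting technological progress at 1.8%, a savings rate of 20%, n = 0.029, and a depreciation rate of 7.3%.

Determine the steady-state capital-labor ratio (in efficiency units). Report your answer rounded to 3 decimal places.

k* ≈ 2.194

In steady state, investment equals break-even investment: s·k^α = (n + g + δ)·k.
Rearranging, k^(1−α) = s / (n + g + δ).
k^0.65 = 0.20 / (0.029 + 0.018 + 0.073) = 0.20 / 0.120 = 1.6667
k* = 1.6667^(1/0.65) ≈ 2.1944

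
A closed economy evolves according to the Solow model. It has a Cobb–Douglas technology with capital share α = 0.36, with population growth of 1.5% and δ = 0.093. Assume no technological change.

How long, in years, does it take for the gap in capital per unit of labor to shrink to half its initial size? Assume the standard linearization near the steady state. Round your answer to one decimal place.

Near the steady state the convergence rate is λ = (1 − α)(n + δ).
λ = (1 − 0.36) × 0.108 = 0.64 × 0.108 = 0.06912
Half-life = ln 2 / λ = 0.6931 / 0.06912 ≈ 10.03 years

t_½ ≈ 10.0 years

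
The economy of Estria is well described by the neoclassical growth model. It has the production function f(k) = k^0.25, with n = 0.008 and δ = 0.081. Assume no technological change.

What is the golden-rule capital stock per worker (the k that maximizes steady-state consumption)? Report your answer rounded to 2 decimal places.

The golden rule sets f'(k) = n + δ, i.e. α·k^(α−1) = n + δ.
So k^(1−α) = α / (n + δ) = 0.25 / 0.089 = 2.8090.
k_gold = 2.8090^(1/0.75) ≈ 3.9634

k_gold ≈ 3.96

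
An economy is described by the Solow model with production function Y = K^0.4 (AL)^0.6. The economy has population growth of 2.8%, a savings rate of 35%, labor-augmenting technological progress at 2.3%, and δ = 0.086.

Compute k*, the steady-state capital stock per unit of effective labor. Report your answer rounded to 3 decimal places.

Steady state requires s·f(k) = (n + g + δ)·k, i.e. s·k^α = (n + g + δ)·k.
Dividing both sides by k: k^(1−α) = s / (n + g + δ).
k^0.6 = 0.35 / (0.028 + 0.023 + 0.086) = 0.35 / 0.137 = 2.5547
k* = 2.5547^(1/0.6) ≈ 4.7742

k* = 4.774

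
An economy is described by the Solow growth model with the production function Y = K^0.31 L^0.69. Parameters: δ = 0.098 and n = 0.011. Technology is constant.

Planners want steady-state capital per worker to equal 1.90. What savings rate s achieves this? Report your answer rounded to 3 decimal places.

Steady state requires s·f(k) = (n + δ)·k, i.e. s·k^α = (n + δ)·k.
So s / (n + δ) = (k*)^(1−α) = 1.90^0.69 = 1.5572.
Therefore s = 1.5572 × (n + δ) = 1.5572 × 0.109 = 0.1697.

s ≈ 0.170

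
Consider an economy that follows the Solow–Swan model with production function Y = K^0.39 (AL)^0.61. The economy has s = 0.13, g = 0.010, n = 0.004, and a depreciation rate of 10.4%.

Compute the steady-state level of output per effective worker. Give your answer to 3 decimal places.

y* = 1.064

At the steady state, Δk = 0, so s·k^α = (n + g + δ)·k.
Rearranging, k^(1−α) = s / (n + g + δ).
k^0.61 = 0.13 / (0.004 + 0.010 + 0.104) = 0.13 / 0.118 = 1.1017
k* = 1.1017^(1/0.61) ≈ 1.1721
y* = (k*)^α = 1.1721^0.39 ≈ 1.0639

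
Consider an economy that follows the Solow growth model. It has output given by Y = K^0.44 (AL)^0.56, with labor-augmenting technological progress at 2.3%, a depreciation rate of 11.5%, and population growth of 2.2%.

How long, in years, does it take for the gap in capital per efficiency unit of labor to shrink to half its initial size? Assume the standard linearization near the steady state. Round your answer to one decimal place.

t_½ ≈ 7.7 years

Near the steady state the convergence rate is λ = (1 − α)(n + g + δ).
λ = (1 − 0.44) × 0.160 = 0.56 × 0.160 = 0.0896
Half-life = ln 2 / λ = 0.6931 / 0.0896 ≈ 7.74 years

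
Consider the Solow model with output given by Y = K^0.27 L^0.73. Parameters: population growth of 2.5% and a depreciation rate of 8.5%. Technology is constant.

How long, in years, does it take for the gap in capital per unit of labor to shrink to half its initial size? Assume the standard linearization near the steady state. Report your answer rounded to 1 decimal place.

half-life ≈ 8.6 years

Near the steady state the convergence rate is λ = (1 − α)(n + δ).
λ = (1 − 0.27) × 0.110 = 0.73 × 0.110 = 0.0803
Half-life = ln 2 / λ = 0.6931 / 0.0803 ≈ 8.63 years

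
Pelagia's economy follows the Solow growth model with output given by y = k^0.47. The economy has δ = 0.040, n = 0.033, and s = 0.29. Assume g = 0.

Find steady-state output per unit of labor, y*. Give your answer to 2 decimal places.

y* = 3.40

In steady state, investment equals break-even investment: s·k^α = (n + δ)·k.
Rearranging, k^(1−α) = s / (n + δ).
k^0.53 = 0.29 / (0.033 + 0.040) = 0.29 / 0.073 = 3.9726
k* = 3.9726^(1/0.53) ≈ 13.4999
y* = (k*)^α = 13.4999^0.47 ≈ 3.3983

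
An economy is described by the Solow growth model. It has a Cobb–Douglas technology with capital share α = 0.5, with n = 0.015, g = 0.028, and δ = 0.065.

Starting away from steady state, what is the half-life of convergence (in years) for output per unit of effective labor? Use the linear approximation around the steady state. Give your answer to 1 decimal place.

half-life ≈ 12.8 years

Near the steady state the convergence rate is λ = (1 − α)(n + g + δ).
λ = (1 − 0.5) × 0.108 = 0.5 × 0.108 = 0.0540
Half-life = ln 2 / λ = 0.6931 / 0.0540 ≈ 12.84 years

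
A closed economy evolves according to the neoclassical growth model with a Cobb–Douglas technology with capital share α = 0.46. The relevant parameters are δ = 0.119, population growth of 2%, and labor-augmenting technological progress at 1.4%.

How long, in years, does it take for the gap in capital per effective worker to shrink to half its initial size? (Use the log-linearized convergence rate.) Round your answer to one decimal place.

Near the steady state the convergence rate is λ = (1 − α)(n + g + δ).
λ = (1 − 0.46) × 0.153 = 0.54 × 0.153 = 0.08262
Half-life = ln 2 / λ = 0.6931 / 0.08262 ≈ 8.39 years

t_½ ≈ 8.4 years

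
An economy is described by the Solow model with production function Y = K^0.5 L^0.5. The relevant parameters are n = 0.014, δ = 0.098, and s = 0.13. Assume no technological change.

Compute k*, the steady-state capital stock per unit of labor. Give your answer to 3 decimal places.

Steady state requires s·f(k) = (n + δ)·k, i.e. s·k^α = (n + δ)·k.
Rearranging, k^(1−α) = s / (n + δ).
k^0.5 = 0.13 / (0.014 + 0.098) = 0.13 / 0.112 = 1.1607
k* = 1.1607^(1/0.5) ≈ 1.3472

k* ≈ 1.347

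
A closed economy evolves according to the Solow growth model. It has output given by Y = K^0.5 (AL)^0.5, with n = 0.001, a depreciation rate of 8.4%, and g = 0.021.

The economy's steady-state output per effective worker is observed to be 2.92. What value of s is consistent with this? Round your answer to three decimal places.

At the steady state, Δk = 0, so s·k^α = (n + g + δ)·k.
Since y* = [s/(n + g + δ)]^(α/(1−α)), we have s/(n + g + δ) = (y*)^((1−α)/α) = 2.92^1 = 2.9200.
Therefore s = 2.9200 × (n + g + δ) = 2.9200 × 0.106 = 0.3095.

s ≈ 0.310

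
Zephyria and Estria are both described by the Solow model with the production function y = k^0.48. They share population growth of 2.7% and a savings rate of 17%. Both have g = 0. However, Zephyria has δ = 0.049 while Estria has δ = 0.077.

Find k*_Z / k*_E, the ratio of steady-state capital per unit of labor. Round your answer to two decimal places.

k*_Z / k*_E ≈ 1.83

Steady-state k* = [s/(n + δ)]^(1/(1−α)), so the ratio is [ (s_Z/(n + δ)_Z) / (s_E/(n + δ)_E) ]^1.9231.
s_Z/(n + δ)_Z = 0.17/0.076 = 2.2368; s_E/(n + δ)_E = 0.17/0.104 = 1.6346.
Ratio = (2.2368/1.6346)^1.9231 = 1.3684^1.9231 ≈ 1.8279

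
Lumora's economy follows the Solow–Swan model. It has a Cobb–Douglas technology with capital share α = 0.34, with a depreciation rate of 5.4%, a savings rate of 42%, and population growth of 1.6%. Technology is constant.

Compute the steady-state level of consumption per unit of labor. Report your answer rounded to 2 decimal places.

Steady state requires s·f(k) = (n + δ)·k, i.e. s·k^α = (n + δ)·k.
Rearranging, k^(1−α) = s / (n + δ).
k^0.66 = 0.42 / (0.016 + 0.054) = 0.42 / 0.070 = 6.0000
k* = 6.0000^(1/0.66) ≈ 15.1014
y* = (k*)^α = 15.1014^0.34 ≈ 2.5169
c* = (1 − s)·y* = (1 − 0.42) × 2.5169 ≈ 1.4598

c* = 1.46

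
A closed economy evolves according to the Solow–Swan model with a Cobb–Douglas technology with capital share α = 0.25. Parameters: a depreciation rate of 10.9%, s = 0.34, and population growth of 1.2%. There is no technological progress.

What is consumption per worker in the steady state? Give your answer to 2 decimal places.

c* ≈ 0.93

In steady state, investment equals break-even investment: s·k^α = (n + δ)·k.
Dividing both sides by k: k^(1−α) = s / (n + δ).
k^0.75 = 0.34 / (0.012 + 0.109) = 0.34 / 0.121 = 2.8099
k* = 2.8099^(1/0.75) ≈ 3.9651
y* = (k*)^α = 3.9651^0.25 ≈ 1.4111
c* = (1 − s)·y* = (1 − 0.34) × 1.4111 ≈ 0.9313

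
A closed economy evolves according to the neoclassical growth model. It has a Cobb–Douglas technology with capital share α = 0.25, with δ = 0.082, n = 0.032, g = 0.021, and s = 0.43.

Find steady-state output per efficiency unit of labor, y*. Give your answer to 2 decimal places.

In steady state, investment equals break-even investment: s·k^α = (n + g + δ)·k.
Dividing both sides by k: k^(1−α) = s / (n + g + δ).
k^0.75 = 0.43 / (0.032 + 0.021 + 0.082) = 0.43 / 0.135 = 3.1852
k* = 3.1852^(1/0.75) ≈ 4.6865
y* = (k*)^α = 4.6865^0.25 ≈ 1.4713

y* ≈ 1.47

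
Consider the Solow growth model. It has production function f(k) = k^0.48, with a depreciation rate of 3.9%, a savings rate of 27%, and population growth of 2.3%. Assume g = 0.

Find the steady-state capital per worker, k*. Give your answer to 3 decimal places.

Steady state requires s·f(k) = (n + δ)·k, i.e. s·k^α = (n + δ)·k.
Dividing both sides by k: k^(1−α) = s / (n + δ).
k^0.52 = 0.27 / (0.023 + 0.039) = 0.27 / 0.062 = 4.3548
k* = 4.3548^(1/0.52) ≈ 16.9350

k* ≈ 16.935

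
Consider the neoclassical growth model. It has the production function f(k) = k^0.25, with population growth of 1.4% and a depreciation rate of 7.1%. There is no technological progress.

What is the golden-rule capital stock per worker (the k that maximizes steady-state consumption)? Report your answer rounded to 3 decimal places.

k_gold ≈ 4.214

The golden rule sets f'(k) = n + δ, i.e. α·k^(α−1) = n + δ.
So k^(1−α) = α / (n + δ) = 0.25 / 0.085 = 2.9412.
k_gold = 2.9412^(1/0.75) ≈ 4.2140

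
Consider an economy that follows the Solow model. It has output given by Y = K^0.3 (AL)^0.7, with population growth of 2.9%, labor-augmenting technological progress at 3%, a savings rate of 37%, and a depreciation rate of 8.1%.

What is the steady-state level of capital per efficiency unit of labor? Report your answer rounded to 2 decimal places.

In steady state, investment equals break-even investment: s·k^α = (n + g + δ)·k.
Rearranging, k^(1−α) = s / (n + g + δ).
k^0.7 = 0.37 / (0.029 + 0.030 + 0.081) = 0.37 / 0.140 = 2.6429
k* = 2.6429^(1/0.7) ≈ 4.0084

k* ≈ 4.01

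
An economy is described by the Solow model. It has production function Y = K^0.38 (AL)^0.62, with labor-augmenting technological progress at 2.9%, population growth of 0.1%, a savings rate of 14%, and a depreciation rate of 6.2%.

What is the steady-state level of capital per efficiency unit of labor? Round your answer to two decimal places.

k* = 1.97

In steady state, investment equals break-even investment: s·k^α = (n + g + δ)·k.
Rearranging, k^(1−α) = s / (n + g + δ).
k^0.62 = 0.14 / (0.001 + 0.029 + 0.062) = 0.14 / 0.092 = 1.5217
k* = 1.5217^(1/0.62) ≈ 1.9682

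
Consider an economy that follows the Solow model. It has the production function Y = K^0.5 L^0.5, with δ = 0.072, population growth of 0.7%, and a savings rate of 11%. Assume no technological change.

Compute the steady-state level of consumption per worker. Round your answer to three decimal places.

At the steady state, Δk = 0, so s·k^α = (n + δ)·k.
Dividing both sides by k: k^(1−α) = s / (n + δ).
k^0.5 = 0.11 / (0.007 + 0.072) = 0.11 / 0.079 = 1.3924
k* = 1.3924^(1/0.5) ≈ 1.9388
y* = (k*)^α = 1.9388^0.5 ≈ 1.3924
c* = (1 − s)·y* = (1 − 0.11) × 1.3924 ≈ 1.2392

c* = 1.239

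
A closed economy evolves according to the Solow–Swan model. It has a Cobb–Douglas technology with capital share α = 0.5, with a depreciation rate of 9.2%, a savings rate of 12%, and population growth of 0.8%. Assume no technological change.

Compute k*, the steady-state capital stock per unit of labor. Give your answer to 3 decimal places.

In steady state, investment equals break-even investment: s·k^α = (n + δ)·k.
Dividing both sides by k: k^(1−α) = s / (n + δ).
k^0.5 = 0.12 / (0.008 + 0.092) = 0.12 / 0.100 = 1.2000
k* = 1.2000^(1/0.5) ≈ 1.4400

k* ≈ 1.440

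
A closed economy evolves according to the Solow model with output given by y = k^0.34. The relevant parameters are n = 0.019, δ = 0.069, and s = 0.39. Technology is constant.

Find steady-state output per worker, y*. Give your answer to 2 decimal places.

y* ≈ 2.15

Steady state requires s·f(k) = (n + δ)·k, i.e. s·k^α = (n + δ)·k.
Dividing both sides by k: k^(1−α) = s / (n + δ).
k^0.66 = 0.39 / (0.019 + 0.069) = 0.39 / 0.088 = 4.4318
k* = 4.4318^(1/0.66) ≈ 9.5426
y* = (k*)^α = 9.5426^0.34 ≈ 2.1532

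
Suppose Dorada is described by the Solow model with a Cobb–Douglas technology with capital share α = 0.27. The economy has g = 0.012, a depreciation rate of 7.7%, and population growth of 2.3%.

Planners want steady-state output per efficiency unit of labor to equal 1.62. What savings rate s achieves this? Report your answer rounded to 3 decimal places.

s ≈ 0.413

At the steady state, Δk = 0, so s·k^α = (n + g + δ)·k.
Since y* = [s/(n + g + δ)]^(α/(1−α)), we have s/(n + g + δ) = (y*)^((1−α)/α) = 1.62^2.7037 = 3.6852.
Therefore s = 3.6852 × (n + g + δ) = 3.6852 × 0.112 = 0.4127.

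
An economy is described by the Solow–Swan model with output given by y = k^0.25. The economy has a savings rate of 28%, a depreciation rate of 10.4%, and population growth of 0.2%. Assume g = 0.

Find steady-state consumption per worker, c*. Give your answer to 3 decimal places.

c* ≈ 0.995

In steady state, investment equals break-even investment: s·k^α = (n + δ)·k.
Rearranging, k^(1−α) = s / (n + δ).
k^0.75 = 0.28 / (0.002 + 0.104) = 0.28 / 0.106 = 2.6415
k* = 2.6415^(1/0.75) ≈ 3.6515
y* = (k*)^α = 3.6515^0.25 ≈ 1.3823
c* = (1 − s)·y* = (1 − 0.28) × 1.3823 ≈ 0.9953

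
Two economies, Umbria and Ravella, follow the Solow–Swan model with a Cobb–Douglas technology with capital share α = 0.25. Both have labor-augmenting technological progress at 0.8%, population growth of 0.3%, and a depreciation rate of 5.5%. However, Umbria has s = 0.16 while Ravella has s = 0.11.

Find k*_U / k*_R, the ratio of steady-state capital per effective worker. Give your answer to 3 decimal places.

ratio ≈ 1.648

Steady-state k* = [s/(n + g + δ)]^(1/(1−α)), so the ratio is [ (s_U/(n + g + δ)_U) / (s_R/(n + g + δ)_R) ]^1.3333.
s_U/(n + g + δ)_U = 0.16/0.066 = 2.4242; s_R/(n + g + δ)_R = 0.11/0.066 = 1.6667.
Ratio = (2.4242/1.6667)^1.3333 = 1.4545^1.3333 ≈ 1.6480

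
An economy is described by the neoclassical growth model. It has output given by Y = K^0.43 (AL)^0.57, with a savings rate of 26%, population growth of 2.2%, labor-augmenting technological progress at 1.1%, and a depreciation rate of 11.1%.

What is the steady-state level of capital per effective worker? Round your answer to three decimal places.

k* ≈ 2.820

In steady state, investment equals break-even investment: s·k^α = (n + g + δ)·k.
Dividing both sides by k: k^(1−α) = s / (n + g + δ).
k^0.57 = 0.26 / (0.022 + 0.011 + 0.111) = 0.26 / 0.144 = 1.8056
k* = 1.8056^(1/0.57) ≈ 2.8198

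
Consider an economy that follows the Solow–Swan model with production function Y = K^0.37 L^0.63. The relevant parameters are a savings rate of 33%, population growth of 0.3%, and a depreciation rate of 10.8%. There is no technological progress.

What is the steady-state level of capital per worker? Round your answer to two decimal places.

Steady state requires s·f(k) = (n + δ)·k, i.e. s·k^α = (n + δ)·k.
Rearranging, k^(1−α) = s / (n + δ).
k^0.63 = 0.33 / (0.003 + 0.108) = 0.33 / 0.111 = 2.9730
k* = 2.9730^(1/0.63) ≈ 5.6377

k* = 5.64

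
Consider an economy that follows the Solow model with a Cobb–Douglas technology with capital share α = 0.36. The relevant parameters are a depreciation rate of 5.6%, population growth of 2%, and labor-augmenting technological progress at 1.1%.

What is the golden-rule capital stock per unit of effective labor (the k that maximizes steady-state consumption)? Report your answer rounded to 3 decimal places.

The golden rule sets f'(k) = n + g + δ, i.e. α·k^(α−1) = n + g + δ.
So k^(1−α) = α / (n + g + δ) = 0.36 / 0.087 = 4.1379.
k_gold = 4.1379^(1/0.64) ≈ 9.1985

k_gold ≈ 9.199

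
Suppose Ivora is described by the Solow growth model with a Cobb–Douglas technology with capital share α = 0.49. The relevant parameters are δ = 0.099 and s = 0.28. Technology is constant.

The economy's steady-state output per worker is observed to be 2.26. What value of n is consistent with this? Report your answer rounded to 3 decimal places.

Steady state requires s·f(k) = (n + δ)·k, i.e. s·k^α = (n + δ)·k.
Since y* = [s/(n + δ)]^(α/(1−α)), we have s/(n + δ) = (y*)^((1−α)/α) = 2.26^1.0408 = 2.3364.
Therefore n + δ = s / 2.3364 = 0.28 / 2.3364 = 0.1198, so n = 0.1198 − 0.099 = 0.0208.

n ≈ 0.021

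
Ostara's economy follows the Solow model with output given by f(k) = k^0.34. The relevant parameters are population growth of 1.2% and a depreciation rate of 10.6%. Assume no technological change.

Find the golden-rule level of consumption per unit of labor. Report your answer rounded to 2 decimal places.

At the golden rule, f'(k) = n + δ, so α·k^(α−1) = n + δ and k_gold = (α/(n + δ))^(1/(1−α)).
k_gold = (0.34/0.118)^(1/0.66) = 2.8814^1.5152 ≈ 4.9704
c_gold = f(k_gold) − (n + δ)·k_gold = 1.7249 − 0.118×4.9704 ≈ 1.1384

c_gold ≈ 1.14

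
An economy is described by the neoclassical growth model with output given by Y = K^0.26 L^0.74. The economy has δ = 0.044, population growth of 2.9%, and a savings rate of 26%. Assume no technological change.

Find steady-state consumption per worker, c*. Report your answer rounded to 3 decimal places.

In steady state, investment equals break-even investment: s·k^α = (n + δ)·k.
Dividing both sides by k: k^(1−α) = s / (n + δ).
k^0.74 = 0.26 / (0.029 + 0.044) = 0.26 / 0.073 = 3.5616
k* = 3.5616^(1/0.74) ≈ 5.5650
y* = (k*)^α = 5.5650^0.26 ≈ 1.5625
c* = (1 − s)·y* = (1 − 0.26) × 1.5625 ≈ 1.1563

c* ≈ 1.156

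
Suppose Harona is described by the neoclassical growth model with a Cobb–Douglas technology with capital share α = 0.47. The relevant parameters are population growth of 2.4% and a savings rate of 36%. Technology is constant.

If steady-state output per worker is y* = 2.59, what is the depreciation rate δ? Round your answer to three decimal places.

δ ≈ 0.099

At the steady state, Δk = 0, so s·k^α = (n + δ)·k.
Since y* = [s/(n + δ)]^(α/(1−α)), we have s/(n + δ) = (y*)^((1−α)/α) = 2.59^1.1277 = 2.9247.
Therefore n + δ = s / 2.9247 = 0.36 / 2.9247 = 0.1231, so δ = 0.1231 − 0.024 = 0.0991.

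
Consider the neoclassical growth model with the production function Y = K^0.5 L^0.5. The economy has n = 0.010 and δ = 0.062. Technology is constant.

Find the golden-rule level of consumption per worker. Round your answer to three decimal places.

At the golden rule, f'(k) = n + δ, so α·k^(α−1) = n + δ and k_gold = (α/(n + δ))^(1/(1−α)).
k_gold = (0.5/0.072)^(1/0.5) = 6.9444^2 ≈ 48.2247
c_gold = f(k_gold) − (n + δ)·k_gold = 6.9444 − 0.072×48.2247 ≈ 3.4722

c_gold ≈ 3.472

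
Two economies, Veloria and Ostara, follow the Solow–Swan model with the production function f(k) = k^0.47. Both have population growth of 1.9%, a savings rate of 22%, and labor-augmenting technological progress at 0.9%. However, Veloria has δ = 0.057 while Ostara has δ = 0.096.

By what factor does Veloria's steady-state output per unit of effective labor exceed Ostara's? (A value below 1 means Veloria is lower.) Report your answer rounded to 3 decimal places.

ratio ≈ 1.398

Steady-state y* = [s/(n + g + δ)]^(α/(1−α)), so the ratio is [ (s_V/(n + g + δ)_V) / (s_O/(n + g + δ)_O) ]^0.8868.
s_V/(n + g + δ)_V = 0.22/0.085 = 2.5882; s_O/(n + g + δ)_O = 0.22/0.124 = 1.7742.
Ratio = (2.5882/1.7742)^0.8868 = 1.4588^0.8868 ≈ 1.3978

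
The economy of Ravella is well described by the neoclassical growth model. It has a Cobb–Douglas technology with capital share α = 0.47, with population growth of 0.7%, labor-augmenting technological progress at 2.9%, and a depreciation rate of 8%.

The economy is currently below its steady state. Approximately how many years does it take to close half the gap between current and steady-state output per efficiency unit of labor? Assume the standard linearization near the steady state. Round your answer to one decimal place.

about 11.3 years

Near the steady state the convergence rate is λ = (1 − α)(n + g + δ).
λ = (1 − 0.47) × 0.116 = 0.53 × 0.116 = 0.06148
Half-life = ln 2 / λ = 0.6931 / 0.06148 ≈ 11.27 years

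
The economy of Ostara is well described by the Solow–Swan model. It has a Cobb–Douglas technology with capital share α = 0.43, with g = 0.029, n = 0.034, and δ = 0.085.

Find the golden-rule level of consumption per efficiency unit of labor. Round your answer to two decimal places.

At the golden rule, f'(k) = n + g + δ, so α·k^(α−1) = n + g + δ and k_gold = (α/(n + g + δ))^(1/(1−α)).
k_gold = (0.43/0.148)^(1/0.57) = 2.9054^1.7544 ≈ 6.4960
c_gold = f(k_gold) − (n + g + δ)·k_gold = 2.2358 − 0.148×6.4960 ≈ 1.2744

c_gold ≈ 1.27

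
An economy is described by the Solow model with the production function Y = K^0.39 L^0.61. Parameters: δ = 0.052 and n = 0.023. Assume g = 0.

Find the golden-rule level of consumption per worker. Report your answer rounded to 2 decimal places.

c_gold ≈ 1.75

At the golden rule, f'(k) = n + δ, so α·k^(α−1) = n + δ and k_gold = (α/(n + δ))^(1/(1−α)).
k_gold = (0.39/0.075)^(1/0.61) = 5.2000^1.6393 ≈ 14.9192
c_gold = f(k_gold) − (n + δ)·k_gold = 2.8692 − 0.075×14.9192 ≈ 1.7503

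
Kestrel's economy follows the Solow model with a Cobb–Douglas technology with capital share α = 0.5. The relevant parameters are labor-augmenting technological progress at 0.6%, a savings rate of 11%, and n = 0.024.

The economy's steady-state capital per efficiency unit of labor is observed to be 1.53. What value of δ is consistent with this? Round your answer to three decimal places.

At the steady state, Δk = 0, so s·k^α = (n + g + δ)·k.
So s / (n + g + δ) = (k*)^(1−α) = 1.53^0.5 = 1.2369.
Therefore n + g + δ = s / 1.2369 = 0.11 / 1.2369 = 0.0889, so δ = 0.0889 − 0.030 = 0.0589.

δ ≈ 0.059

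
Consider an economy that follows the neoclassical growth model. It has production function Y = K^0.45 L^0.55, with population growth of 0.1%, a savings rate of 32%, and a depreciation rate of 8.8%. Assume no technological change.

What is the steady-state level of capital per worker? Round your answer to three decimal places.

In steady state, investment equals break-even investment: s·k^α = (n + δ)·k.
Rearranging, k^(1−α) = s / (n + δ).
k^0.55 = 0.32 / (0.001 + 0.088) = 0.32 / 0.089 = 3.5955
k* = 3.5955^(1/0.55) ≈ 10.2440

k* ≈ 10.244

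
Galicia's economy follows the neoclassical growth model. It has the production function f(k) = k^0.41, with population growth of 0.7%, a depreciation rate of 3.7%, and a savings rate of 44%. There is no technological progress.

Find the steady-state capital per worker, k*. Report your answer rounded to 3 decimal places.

Steady state requires s·f(k) = (n + δ)·k, i.e. s·k^α = (n + δ)·k.
Rearranging, k^(1−α) = s / (n + δ).
k^0.59 = 0.44 / (0.007 + 0.037) = 0.44 / 0.044 = 10.0000
k* = 10.0000^(1/0.59) ≈ 49.5354

k* ≈ 49.535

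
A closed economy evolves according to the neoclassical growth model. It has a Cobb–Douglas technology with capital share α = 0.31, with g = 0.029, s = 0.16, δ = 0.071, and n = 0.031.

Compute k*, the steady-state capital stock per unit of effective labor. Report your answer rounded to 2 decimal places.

k* = 1.34

Steady state requires s·f(k) = (n + g + δ)·k, i.e. s·k^α = (n + g + δ)·k.
Dividing both sides by k: k^(1−α) = s / (n + g + δ).
k^0.69 = 0.16 / (0.031 + 0.029 + 0.071) = 0.16 / 0.131 = 1.2214
k* = 1.2214^(1/0.69) ≈ 1.3362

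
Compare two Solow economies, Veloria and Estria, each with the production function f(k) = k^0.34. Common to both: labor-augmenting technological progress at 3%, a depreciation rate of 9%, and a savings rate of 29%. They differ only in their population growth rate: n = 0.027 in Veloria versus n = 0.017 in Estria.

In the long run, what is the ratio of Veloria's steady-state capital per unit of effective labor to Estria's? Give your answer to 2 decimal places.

k*_V / k*_E ≈ 0.90

Steady-state k* = [s/(n + g + δ)]^(1/(1−α)), so the ratio is [ (s_V/(n + g + δ)_V) / (s_E/(n + g + δ)_E) ]^1.5152.
s_V/(n + g + δ)_V = 0.29/0.147 = 1.9728; s_E/(n + g + δ)_E = 0.29/0.137 = 2.1168.
Ratio = (1.9728/2.1168)^1.5152 = 0.9320^1.5152 ≈ 0.8988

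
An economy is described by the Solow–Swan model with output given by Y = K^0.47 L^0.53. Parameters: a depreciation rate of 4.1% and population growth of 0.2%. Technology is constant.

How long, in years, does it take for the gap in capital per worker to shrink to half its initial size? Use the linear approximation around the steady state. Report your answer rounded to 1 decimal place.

about 30.4 years

Near the steady state the convergence rate is λ = (1 − α)(n + δ).
λ = (1 − 0.47) × 0.043 = 0.53 × 0.043 = 0.02279
Half-life = ln 2 / λ = 0.6931 / 0.02279 ≈ 30.41 years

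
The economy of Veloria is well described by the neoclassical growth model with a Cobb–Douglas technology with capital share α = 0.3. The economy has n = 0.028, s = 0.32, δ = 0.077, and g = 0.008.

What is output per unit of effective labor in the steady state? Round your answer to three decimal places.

y* ≈ 1.562

In steady state, investment equals break-even investment: s·k^α = (n + g + δ)·k.
Rearranging, k^(1−α) = s / (n + g + δ).
k^0.7 = 0.32 / (0.028 + 0.008 + 0.077) = 0.32 / 0.113 = 2.8319
k* = 2.8319^(1/0.7) ≈ 4.4241
y* = (k*)^α = 4.4241^0.3 ≈ 1.5622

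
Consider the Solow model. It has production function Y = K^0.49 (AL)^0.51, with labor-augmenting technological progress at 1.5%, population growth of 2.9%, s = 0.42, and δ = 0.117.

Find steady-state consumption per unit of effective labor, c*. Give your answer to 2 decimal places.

Steady state requires s·f(k) = (n + g + δ)·k, i.e. s·k^α = (n + g + δ)·k.
Rearranging, k^(1−α) = s / (n + g + δ).
k^0.51 = 0.42 / (0.029 + 0.015 + 0.117) = 0.42 / 0.161 = 2.6087
k* = 2.6087^(1/0.51) ≈ 6.5542
y* = (k*)^α = 6.5542^0.49 ≈ 2.5124
c* = (1 − s)·y* = (1 − 0.42) × 2.5124 ≈ 1.4572

c* = 1.46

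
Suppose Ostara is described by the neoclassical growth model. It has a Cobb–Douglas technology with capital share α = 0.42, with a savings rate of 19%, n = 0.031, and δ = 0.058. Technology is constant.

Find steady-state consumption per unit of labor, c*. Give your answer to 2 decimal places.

In steady state, investment equals break-even investment: s·k^α = (n + δ)·k.
Rearranging, k^(1−α) = s / (n + δ).
k^0.58 = 0.19 / (0.031 + 0.058) = 0.19 / 0.089 = 2.1348
k* = 2.1348^(1/0.58) ≈ 3.6971
y* = (k*)^α = 3.6971^0.42 ≈ 1.7318
c* = (1 − s)·y* = (1 − 0.19) × 1.7318 ≈ 1.4028

c* = 1.40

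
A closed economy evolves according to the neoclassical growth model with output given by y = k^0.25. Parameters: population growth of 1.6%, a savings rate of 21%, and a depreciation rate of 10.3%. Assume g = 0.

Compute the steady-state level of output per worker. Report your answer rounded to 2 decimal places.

y* = 1.21

Steady state requires s·f(k) = (n + δ)·k, i.e. s·k^α = (n + δ)·k.
Rearranging, k^(1−α) = s / (n + δ).
k^0.75 = 0.21 / (0.016 + 0.103) = 0.21 / 0.119 = 1.7647
k* = 1.7647^(1/0.75) ≈ 2.1325
y* = (k*)^α = 2.1325^0.25 ≈ 1.2084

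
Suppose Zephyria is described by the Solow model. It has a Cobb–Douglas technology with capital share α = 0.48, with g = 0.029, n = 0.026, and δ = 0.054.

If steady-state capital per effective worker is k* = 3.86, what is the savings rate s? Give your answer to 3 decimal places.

Steady state requires s·f(k) = (n + g + δ)·k, i.e. s·k^α = (n + g + δ)·k.
So s / (n + g + δ) = (k*)^(1−α) = 3.86^0.52 = 2.0185.
Therefore s = 2.0185 × (n + g + δ) = 2.0185 × 0.109 = 0.2200.

s ≈ 0.220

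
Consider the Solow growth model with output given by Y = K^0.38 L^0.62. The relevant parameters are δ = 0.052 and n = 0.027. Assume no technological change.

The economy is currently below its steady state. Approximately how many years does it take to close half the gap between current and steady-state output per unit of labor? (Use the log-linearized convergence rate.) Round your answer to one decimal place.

half-life ≈ 14.2 years

Near the steady state the convergence rate is λ = (1 − α)(n + δ).
λ = (1 − 0.38) × 0.079 = 0.62 × 0.079 = 0.04898
Half-life = ln 2 / λ = 0.6931 / 0.04898 ≈ 14.15 years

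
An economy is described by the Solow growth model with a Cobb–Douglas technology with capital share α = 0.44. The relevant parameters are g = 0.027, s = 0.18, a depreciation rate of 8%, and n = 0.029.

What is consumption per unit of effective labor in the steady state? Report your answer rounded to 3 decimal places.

c* ≈ 1.022

At the steady state, Δk = 0, so s·k^α = (n + g + δ)·k.
Dividing both sides by k: k^(1−α) = s / (n + g + δ).
k^0.56 = 0.18 / (0.029 + 0.027 + 0.080) = 0.18 / 0.136 = 1.3235
k* = 1.3235^(1/0.56) ≈ 1.6495
y* = (k*)^α = 1.6495^0.44 ≈ 1.2463
c* = (1 − s)·y* = (1 − 0.18) × 1.2463 ≈ 1.0220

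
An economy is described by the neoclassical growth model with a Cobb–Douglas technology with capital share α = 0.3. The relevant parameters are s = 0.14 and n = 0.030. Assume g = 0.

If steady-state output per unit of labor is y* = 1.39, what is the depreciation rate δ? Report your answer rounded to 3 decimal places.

Steady state requires s·f(k) = (n + δ)·k, i.e. s·k^α = (n + δ)·k.
Since y* = [s/(n + δ)]^(α/(1−α)), we have s/(n + δ) = (y*)^((1−α)/α) = 1.39^2.3333 = 2.1562.
Therefore n + δ = s / 2.1562 = 0.14 / 2.1562 = 0.0649, so δ = 0.0649 − 0.030 = 0.0349.

δ ≈ 0.035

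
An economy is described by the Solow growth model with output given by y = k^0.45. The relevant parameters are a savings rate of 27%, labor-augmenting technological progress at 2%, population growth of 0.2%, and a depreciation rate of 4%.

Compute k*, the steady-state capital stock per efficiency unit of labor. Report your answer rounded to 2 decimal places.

k* = 14.51

In steady state, investment equals break-even investment: s·k^α = (n + g + δ)·k.
Rearranging, k^(1−α) = s / (n + g + δ).
k^0.55 = 0.27 / (0.002 + 0.020 + 0.040) = 0.27 / 0.062 = 4.3548
k* = 4.3548^(1/0.55) ≈ 14.5131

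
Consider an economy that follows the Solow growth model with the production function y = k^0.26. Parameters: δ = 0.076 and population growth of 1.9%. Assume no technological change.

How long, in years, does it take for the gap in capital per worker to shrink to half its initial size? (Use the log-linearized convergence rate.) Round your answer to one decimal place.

about 9.9 years

Near the steady state the convergence rate is λ = (1 − α)(n + δ).
λ = (1 − 0.26) × 0.095 = 0.74 × 0.095 = 0.0703
Half-life = ln 2 / λ = 0.6931 / 0.0703 ≈ 9.86 years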